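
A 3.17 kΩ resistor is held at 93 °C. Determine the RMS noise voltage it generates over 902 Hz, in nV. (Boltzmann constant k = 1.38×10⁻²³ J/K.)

240 nV

T = 93 °C + 273.15 = 366.15 K
V_n = √(4kTRB)
4kTRB = 4 × 1.38×10⁻²³ × 366.15 × 3.17×10³ × 9.02×10² = 5.78×10⁻¹⁴ V²
V_n = √(5.78×10⁻¹⁴) = 2.40×10⁻⁷ V = 240 nV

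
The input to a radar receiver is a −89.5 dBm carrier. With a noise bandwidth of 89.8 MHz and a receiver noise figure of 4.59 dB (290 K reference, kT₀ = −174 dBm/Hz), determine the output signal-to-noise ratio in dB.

0.4 dB

Noise floor: N = −174 + 10 log₁₀(B) + NF
10 log₁₀(8.98×10⁷) = 79.53 dB
N = −174 + 79.53 + 4.59 = −89.88 dBm
SNR = P_sig − N = −89.5 − (−89.88) = 0.38 dB → 0.4 dB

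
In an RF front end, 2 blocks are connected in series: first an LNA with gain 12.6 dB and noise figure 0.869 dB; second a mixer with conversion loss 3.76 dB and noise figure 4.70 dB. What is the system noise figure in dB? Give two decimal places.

Convert to linear (a loss of L dB is a gain of −L dB): F_i = 10^(NF_i/10), G_i = 10^(G_i,dB/10)
  Stage 1: F_1 = 10^(0.869/10) = 1.222, G_1 = 10^(12.6/10) = 18.20
  Stage 2: F_2 = 10^(4.70/10) = 2.951, G_2 = 10^(−3.76/10) = 0.4207
Friis cascade:
  F = 1.222 + (2.951 − 1)/18.20 = 1.329
NF = 10 log₁₀(1.329) = 1.23 dB

1.23 dB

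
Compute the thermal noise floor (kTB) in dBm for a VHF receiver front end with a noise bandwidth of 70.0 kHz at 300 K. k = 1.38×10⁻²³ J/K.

P_n = kTB = 1.38×10⁻²³ × 300 × 7.00×10⁴ = 2.90×10⁻¹⁶ W
In dBm: 10 log₁₀(2.90×10⁻¹⁶ / 10⁻³) = −125.4 dBm

−125.4 dBm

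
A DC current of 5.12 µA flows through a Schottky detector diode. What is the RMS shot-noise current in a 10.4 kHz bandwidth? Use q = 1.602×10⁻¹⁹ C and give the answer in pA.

131 pA

I_n = √(2qI·B)
2qI·B = 2 × 1.602×10⁻¹⁹ × 5.12×10⁻⁶ × 1.04×10⁴ = 1.71×10⁻²⁰ A²
I_n = √(1.71×10⁻²⁰) = 1.31×10⁻¹⁰ A = 131 pA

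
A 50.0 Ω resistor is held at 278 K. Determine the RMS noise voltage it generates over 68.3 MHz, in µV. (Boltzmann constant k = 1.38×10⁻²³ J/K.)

7.24 µV

V_n = √(4kTRB)
4kTRB = 4 × 1.38×10⁻²³ × 278 × 5.00×10¹ × 6.83×10⁷ = 5.24×10⁻¹¹ V²
V_n = √(5.24×10⁻¹¹) = 7.24×10⁻⁶ V = 7.24 µV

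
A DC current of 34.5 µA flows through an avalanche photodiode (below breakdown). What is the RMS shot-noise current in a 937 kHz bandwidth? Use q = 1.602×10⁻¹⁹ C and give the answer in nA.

I_n = √(2qI·B)
2qI·B = 2 × 1.602×10⁻¹⁹ × 3.45×10⁻⁵ × 9.37×10⁵ = 1.04×10⁻¹⁷ A²
I_n = √(1.04×10⁻¹⁷) = 3.22×10⁻⁹ A = 3.22 nA

3.22 nA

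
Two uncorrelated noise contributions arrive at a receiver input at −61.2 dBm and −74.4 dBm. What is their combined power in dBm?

Convert to linear, add, convert back:
P₁ = 7.59×10⁻¹⁰ W, P₂ = 3.63×10⁻¹¹ W
P_tot = 7.95×10⁻¹⁰ W → 10 log₁₀(P_tot / 10⁻³) = −61.0 dBm

−61.0 dBm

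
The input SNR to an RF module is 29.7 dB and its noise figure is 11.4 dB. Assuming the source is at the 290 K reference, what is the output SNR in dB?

By definition F = SNR_in/SNR_out, so in dB: SNR_out = SNR_in − NF
SNR_out = 29.7 − 11.4 = 18.3 dB

18.3 dB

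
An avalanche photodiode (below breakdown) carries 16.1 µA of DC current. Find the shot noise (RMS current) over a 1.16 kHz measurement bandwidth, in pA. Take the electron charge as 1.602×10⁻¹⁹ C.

77.4 pA

I_n = √(2qI·B)
2qI·B = 2 × 1.602×10⁻¹⁹ × 1.61×10⁻⁵ × 1.16×10³ = 5.98×10⁻²¹ A²
I_n = √(5.98×10⁻²¹) = 7.74×10⁻¹¹ A = 77.4 pA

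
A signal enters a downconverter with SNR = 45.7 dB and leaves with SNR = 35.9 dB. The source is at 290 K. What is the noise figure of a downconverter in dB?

9.8 dB

NF (dB) = SNR_in(dB) − SNR_out(dB) when the source is at T₀
NF = 45.7 − 35.9 = 9.8 dB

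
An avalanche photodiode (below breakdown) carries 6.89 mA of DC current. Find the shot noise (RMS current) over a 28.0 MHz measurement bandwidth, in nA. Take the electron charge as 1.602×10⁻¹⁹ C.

249 nA

I_n = √(2qI·B)
2qI·B = 2 × 1.602×10⁻¹⁹ × 6.89×10⁻³ × 2.80×10⁷ = 6.18×10⁻¹⁴ A²
I_n = √(6.18×10⁻¹⁴) = 2.49×10⁻⁷ A = 249 nA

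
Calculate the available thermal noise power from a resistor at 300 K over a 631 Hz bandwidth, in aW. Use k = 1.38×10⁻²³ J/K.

2.61 aW

P_n = kTB = 1.38×10⁻²³ × 300 × 6.31×10² = 2.61×10⁻¹⁸ W = 2.61 aW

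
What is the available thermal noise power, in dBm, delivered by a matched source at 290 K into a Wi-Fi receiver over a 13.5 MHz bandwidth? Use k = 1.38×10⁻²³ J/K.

P_n = kTB = 1.38×10⁻²³ × 290 × 1.35×10⁷ = 5.40×10⁻¹⁴ W
In dBm: 10 log₁₀(5.40×10⁻¹⁴ / 10⁻³) = −102.7 dBm

−102.7 dBm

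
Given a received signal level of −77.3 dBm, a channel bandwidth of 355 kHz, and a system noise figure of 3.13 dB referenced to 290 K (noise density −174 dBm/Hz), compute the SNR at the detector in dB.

38.1 dB

Noise floor: N = −174 + 10 log₁₀(B) + NF
10 log₁₀(3.55×10⁵) = 55.5 dB
N = −174 + 55.5 + 3.13 = −115.37 dBm
SNR = P_sig − N = −77.3 − (−115.37) = 38.07 dB → 38.1 dB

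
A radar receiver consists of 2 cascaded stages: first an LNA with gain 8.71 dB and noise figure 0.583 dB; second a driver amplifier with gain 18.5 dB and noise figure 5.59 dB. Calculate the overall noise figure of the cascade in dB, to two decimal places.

Convert to linear (a loss of L dB is a gain of −L dB): F_i = 10^(NF_i/10), G_i = 10^(G_i,dB/10)
  Stage 1: F_1 = 10^(0.583/10) = 1.144, G_1 = 10^(8.71/10) = 7.430
  Stage 2: F_2 = 10^(5.59/10) = 3.622, G_2 = 10^(18.5/10) = 70.79
Friis cascade:
  F = 1.144 + (3.622 − 1)/7.430 = 1.497
NF = 10 log₁₀(1.497) = 1.75 dB

1.75 dB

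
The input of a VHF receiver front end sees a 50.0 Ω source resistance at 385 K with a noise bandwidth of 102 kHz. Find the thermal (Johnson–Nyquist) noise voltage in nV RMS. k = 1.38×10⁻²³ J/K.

329 nV

V_n = √(4kTRB)
4kTRB = 4 × 1.38×10⁻²³ × 385 × 5.00×10¹ × 1.02×10⁵ = 1.08×10⁻¹³ V²
V_n = √(1.08×10⁻¹³) = 3.29×10⁻⁷ V = 329 nV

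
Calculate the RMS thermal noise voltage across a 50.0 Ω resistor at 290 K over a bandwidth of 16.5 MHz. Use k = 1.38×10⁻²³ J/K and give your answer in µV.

V_n = √(4kTRB)
4kTRB = 4 × 1.38×10⁻²³ × 290 × 5.00×10¹ × 1.65×10⁷ = 1.32×10⁻¹¹ V²
V_n = √(1.32×10⁻¹¹) = 3.63×10⁻⁶ V = 3.63 µV

3.63 µV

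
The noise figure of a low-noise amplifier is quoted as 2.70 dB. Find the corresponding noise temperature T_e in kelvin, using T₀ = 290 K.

F = 10^(2.70/10) = 1.86209
T_e = (F − 1)·T₀ = (1.86209 − 1) × 290 = 250 K

250 K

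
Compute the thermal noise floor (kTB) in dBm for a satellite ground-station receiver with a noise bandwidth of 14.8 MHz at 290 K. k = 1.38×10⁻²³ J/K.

P_n = kTB = 1.38×10⁻²³ × 290 × 1.48×10⁷ = 5.92×10⁻¹⁴ W
In dBm: 10 log₁₀(5.92×10⁻¹⁴ / 10⁻³) = −102.3 dBm

−102.3 dBm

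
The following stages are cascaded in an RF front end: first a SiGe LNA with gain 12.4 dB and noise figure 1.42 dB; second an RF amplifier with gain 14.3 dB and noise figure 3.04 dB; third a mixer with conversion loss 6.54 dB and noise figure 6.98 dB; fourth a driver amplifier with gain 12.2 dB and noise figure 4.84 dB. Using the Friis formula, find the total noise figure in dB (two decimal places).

Convert to linear (a loss of L dB is a gain of −L dB): F_i = 10^(NF_i/10), G_i = 10^(G_i,dB/10)
  Stage 1: F_1 = 10^(1.42/10) = 1.387, G_1 = 10^(12.4/10) = 17.38
  Stage 2: F_2 = 10^(3.04/10) = 2.014, G_2 = 10^(14.3/10) = 26.92
  Stage 3: F_3 = 10^(6.98/10) = 4.989, G_3 = 10^(−6.54/10) = 0.2218
  Stage 4: F_4 = 10^(4.84/10) = 3.048, G_4 = 10^(12.2/10) = 16.60
Friis cascade:
  F = 1.387 + (2.014 − 1)/17.38 + (4.989 − 1)/467.7 + (3.048 − 1)/103.8 = 1.473
NF = 10 log₁₀(1.473) = 1.68 dB

1.68 dB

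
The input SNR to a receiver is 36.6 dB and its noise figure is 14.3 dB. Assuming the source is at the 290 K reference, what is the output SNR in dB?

By definition F = SNR_in/SNR_out, so in dB: SNR_out = SNR_in − NF
SNR_out = 36.6 − 14.3 = 22.3 dB

22.3 dB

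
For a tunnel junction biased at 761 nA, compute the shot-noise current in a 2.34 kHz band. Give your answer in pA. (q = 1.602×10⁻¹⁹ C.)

I_n = √(2qI·B)
2qI·B = 2 × 1.602×10⁻¹⁹ × 7.61×10⁻⁷ × 2.34×10³ = 5.71×10⁻²² A²
I_n = √(5.71×10⁻²²) = 2.39×10⁻¹¹ A = 23.9 pA

23.9 pA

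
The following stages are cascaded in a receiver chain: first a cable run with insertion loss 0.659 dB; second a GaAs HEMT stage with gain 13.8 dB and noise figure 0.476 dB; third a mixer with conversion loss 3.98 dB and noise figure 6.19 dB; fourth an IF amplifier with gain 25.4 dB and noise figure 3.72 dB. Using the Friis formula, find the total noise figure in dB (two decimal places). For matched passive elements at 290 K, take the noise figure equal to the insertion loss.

2.09 dB

Convert to linear (a loss of L dB is a gain of −L dB): F_i = 10^(NF_i/10), G_i = 10^(G_i,dB/10)
  Stage 1: F_1 = 10^(0.659/10) = 1.164, G_1 = 10^(−0.659/10) = 0.8592
  Stage 2: F_2 = 10^(0.476/10) = 1.116, G_2 = 10^(13.8/10) = 23.99
  Stage 3: F_3 = 10^(6.19/10) = 4.159, G_3 = 10^(−3.98/10) = 0.3999
  Stage 4: F_4 = 10^(3.72/10) = 2.355, G_4 = 10^(25.4/10) = 346.7
Friis cascade:
  F = 1.164 + (1.116 − 1)/0.8592 + (4.159 − 1)/20.61 + (2.355 − 1)/8.243 = 1.616
NF = 10 log₁₀(1.616) = 2.09 dB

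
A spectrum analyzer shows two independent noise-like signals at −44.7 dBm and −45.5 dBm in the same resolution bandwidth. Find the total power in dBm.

Convert to linear, add, convert back:
P₁ = 3.39×10⁻⁸ W, P₂ = 2.82×10⁻⁸ W
P_tot = 6.21×10⁻⁸ W → 10 log₁₀(P_tot / 10⁻³) = −42.1 dBm

−42.1 dBm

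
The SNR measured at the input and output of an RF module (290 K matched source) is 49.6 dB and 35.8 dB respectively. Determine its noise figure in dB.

13.8 dB

NF (dB) = SNR_in(dB) − SNR_out(dB) when the source is at T₀
NF = 49.6 − 35.8 = 13.8 dB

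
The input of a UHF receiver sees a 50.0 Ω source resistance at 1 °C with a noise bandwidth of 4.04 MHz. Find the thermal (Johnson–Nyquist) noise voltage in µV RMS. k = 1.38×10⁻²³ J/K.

T = 1 °C + 273.15 = 274.15 K
V_n = √(4kTRB)
4kTRB = 4 × 1.38×10⁻²³ × 274.15 × 5.00×10¹ × 4.04×10⁶ = 3.06×10⁻¹² V²
V_n = √(3.06×10⁻¹²) = 1.75×10⁻⁶ V = 1.75 µV

1.75 µV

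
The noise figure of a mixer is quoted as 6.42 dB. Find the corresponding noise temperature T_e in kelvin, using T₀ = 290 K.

982 K

F = 10^(6.42/10) = 4.38531
T_e = (F − 1)·T₀ = (4.38531 − 1) × 290 = 982 K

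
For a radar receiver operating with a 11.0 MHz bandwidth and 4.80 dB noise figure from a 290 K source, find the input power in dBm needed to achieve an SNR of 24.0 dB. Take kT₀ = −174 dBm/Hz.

−74.8 dBm

Sensitivity = −174 + 10 log₁₀(B) + NF + SNR_min
= −174 + 70.41 + 4.80 + 24.0
= −74.79 dBm → −74.8 dBm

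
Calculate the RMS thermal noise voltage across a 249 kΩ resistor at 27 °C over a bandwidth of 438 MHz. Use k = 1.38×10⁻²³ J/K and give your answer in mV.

T = 27 °C + 273.15 = 300.15 K
V_n = √(4kTRB)
4kTRB = 4 × 1.38×10⁻²³ × 300.15 × 2.49×10⁵ × 4.38×10⁸ = 1.81×10⁻⁶ V²
V_n = √(1.81×10⁻⁶) = 1.34×10⁻³ V = 1.34 mV

1.34 mV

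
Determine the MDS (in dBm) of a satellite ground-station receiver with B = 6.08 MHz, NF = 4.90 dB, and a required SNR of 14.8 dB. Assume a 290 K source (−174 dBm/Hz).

Sensitivity = −174 + 10 log₁₀(B) + NF + SNR_min
= −174 + 67.84 + 4.90 + 14.8
= −86.46 dBm → −86.5 dBm

−86.5 dBm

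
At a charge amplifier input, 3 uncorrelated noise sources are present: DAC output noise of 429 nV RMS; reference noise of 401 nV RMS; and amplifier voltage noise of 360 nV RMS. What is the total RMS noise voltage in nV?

689 nV

Uncorrelated sources add in power (mean-square): V_tot = √(ΣV_i²)
V_tot = √[(4.29×10⁻⁷)² + (4.01×10⁻⁷)² + (3.60×10⁻⁷)²] = 6.89×10⁻⁷ V = 689 nV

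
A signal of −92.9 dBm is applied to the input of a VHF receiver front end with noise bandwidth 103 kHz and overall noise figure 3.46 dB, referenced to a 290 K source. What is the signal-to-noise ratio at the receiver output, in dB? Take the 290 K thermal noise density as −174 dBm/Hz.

Noise floor: N = −174 + 10 log₁₀(B) + NF
10 log₁₀(1.03×10⁵) = 50.13 dB
N = −174 + 50.13 + 3.46 = −120.41 dBm
SNR = P_sig − N = −92.9 − (−120.41) = 27.51 dB → 27.5 dB

27.5 dB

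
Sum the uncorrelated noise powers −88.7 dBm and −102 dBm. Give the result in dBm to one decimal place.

Convert to linear, add, convert back:
P₁ = 1.35×10⁻¹² W, P₂ = 6.31×10⁻¹⁴ W
P_tot = 1.41×10⁻¹² W → 10 log₁₀(P_tot / 10⁻³) = −88.5 dBm

−88.5 dBm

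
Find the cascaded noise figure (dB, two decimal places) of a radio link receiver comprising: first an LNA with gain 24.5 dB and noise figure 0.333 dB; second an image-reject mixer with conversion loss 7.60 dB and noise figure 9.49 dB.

0.44 dB

Convert to linear (a loss of L dB is a gain of −L dB): F_i = 10^(NF_i/10), G_i = 10^(G_i,dB/10)
  Stage 1: F_1 = 10^(0.333/10) = 1.080, G_1 = 10^(24.5/10) = 281.8
  Stage 2: F_2 = 10^(9.49/10) = 8.892, G_2 = 10^(−7.60/10) = 0.1738
Friis cascade:
  F = 1.080 + (8.892 − 1)/281.8 = 1.108
NF = 10 log₁₀(1.108) = 0.44 dB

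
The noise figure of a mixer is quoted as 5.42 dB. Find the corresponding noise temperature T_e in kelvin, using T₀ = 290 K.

720 K

F = 10^(5.42/10) = 3.48337
T_e = (F − 1)·T₀ = (3.48337 − 1) × 290 = 720 K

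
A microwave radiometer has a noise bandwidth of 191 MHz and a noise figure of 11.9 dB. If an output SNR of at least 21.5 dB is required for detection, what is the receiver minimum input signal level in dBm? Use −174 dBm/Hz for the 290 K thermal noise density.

−57.8 dBm

Sensitivity = −174 + 10 log₁₀(B) + NF + SNR_min
= −174 + 82.81 + 11.9 + 21.5
= −57.79 dBm → −57.8 dBm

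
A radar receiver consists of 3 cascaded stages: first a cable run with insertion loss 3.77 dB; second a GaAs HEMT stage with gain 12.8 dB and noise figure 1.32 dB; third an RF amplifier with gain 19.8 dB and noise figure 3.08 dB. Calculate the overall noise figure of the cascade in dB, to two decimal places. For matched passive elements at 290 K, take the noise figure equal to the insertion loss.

5.26 dB

Convert to linear (a loss of L dB is a gain of −L dB): F_i = 10^(NF_i/10), G_i = 10^(G_i,dB/10)
  Stage 1: F_1 = 10^(3.77/10) = 2.382, G_1 = 10^(−3.77/10) = 0.4198
  Stage 2: F_2 = 10^(1.32/10) = 1.355, G_2 = 10^(12.8/10) = 19.05
  Stage 3: F_3 = 10^(3.08/10) = 2.032, G_3 = 10^(19.8/10) = 95.50
Friis cascade:
  F = 2.382 + (1.355 − 1)/0.4198 + (2.032 − 1)/7.998 = 3.358
NF = 10 log₁₀(3.358) = 5.26 dB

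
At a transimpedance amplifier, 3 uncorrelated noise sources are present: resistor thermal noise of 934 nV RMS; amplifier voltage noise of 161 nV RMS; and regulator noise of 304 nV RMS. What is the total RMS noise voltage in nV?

995 nV

Uncorrelated sources add in power (mean-square): V_tot = √(ΣV_i²)
V_tot = √[(9.34×10⁻⁷)² + (1.61×10⁻⁷)² + (3.04×10⁻⁷)²] = 9.95×10⁻⁷ V = 995 nV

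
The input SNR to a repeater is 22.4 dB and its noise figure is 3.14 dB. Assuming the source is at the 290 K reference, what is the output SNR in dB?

By definition F = SNR_in/SNR_out, so in dB: SNR_out = SNR_in − NF
SNR_out = 22.4 − 3.14 = 19.26 dB

19.26 dB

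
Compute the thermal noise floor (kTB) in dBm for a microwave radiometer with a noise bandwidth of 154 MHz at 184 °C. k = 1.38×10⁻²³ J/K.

T = 184 °C + 273.15 = 457.15 K
P_n = kTB = 1.38×10⁻²³ × 457.15 × 1.54×10⁸ = 9.72×10⁻¹³ W
In dBm: 10 log₁₀(9.72×10⁻¹³ / 10⁻³) = −90.1 dBm

−90.1 dBm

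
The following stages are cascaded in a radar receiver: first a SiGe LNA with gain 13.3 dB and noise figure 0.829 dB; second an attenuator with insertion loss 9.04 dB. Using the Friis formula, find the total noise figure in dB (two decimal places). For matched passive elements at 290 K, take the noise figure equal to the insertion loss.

Convert to linear (a loss of L dB is a gain of −L dB): F_i = 10^(NF_i/10), G_i = 10^(G_i,dB/10)
  Stage 1: F_1 = 10^(0.829/10) = 1.210, G_1 = 10^(13.3/10) = 21.38
  Stage 2: F_2 = 10^(9.04/10) = 8.017, G_2 = 10^(−9.04/10) = 0.1247
Friis cascade:
  F = 1.210 + (8.017 − 1)/21.38 = 1.539
NF = 10 log₁₀(1.539) = 1.87 dB

1.87 dB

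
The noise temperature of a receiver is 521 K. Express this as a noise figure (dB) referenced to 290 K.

4.47 dB

F = 1 + T_e/T₀ = 1 + 521/290 = 2.79655
NF = 10 log₁₀(2.79655) = 4.47 dB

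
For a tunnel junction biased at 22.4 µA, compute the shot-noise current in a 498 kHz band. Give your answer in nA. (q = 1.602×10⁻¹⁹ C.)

I_n = √(2qI·B)
2qI·B = 2 × 1.602×10⁻¹⁹ × 2.24×10⁻⁵ × 4.98×10⁵ = 3.57×10⁻¹⁸ A²
I_n = √(3.57×10⁻¹⁸) = 1.89×10⁻⁹ A = 1.89 nA

1.89 nA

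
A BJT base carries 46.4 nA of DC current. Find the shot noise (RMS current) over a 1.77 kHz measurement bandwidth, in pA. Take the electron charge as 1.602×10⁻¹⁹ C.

5.13 pA

I_n = √(2qI·B)
2qI·B = 2 × 1.602×10⁻¹⁹ × 4.64×10⁻⁸ × 1.77×10³ = 2.63×10⁻²³ A²
I_n = √(2.63×10⁻²³) = 5.13×10⁻¹² A = 5.13 pA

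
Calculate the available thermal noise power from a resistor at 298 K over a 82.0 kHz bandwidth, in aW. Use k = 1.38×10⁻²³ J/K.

337 aW

P_n = kTB = 1.38×10⁻²³ × 298 × 8.20×10⁴ = 3.37×10⁻¹⁶ W = 337 aW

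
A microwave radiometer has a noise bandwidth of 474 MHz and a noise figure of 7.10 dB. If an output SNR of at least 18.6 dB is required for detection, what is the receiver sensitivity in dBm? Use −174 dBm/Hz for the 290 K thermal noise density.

Sensitivity = −174 + 10 log₁₀(B) + NF + SNR_min
= −174 + 86.76 + 7.10 + 18.6
= −61.54 dBm → −61.5 dBm

−61.5 dBm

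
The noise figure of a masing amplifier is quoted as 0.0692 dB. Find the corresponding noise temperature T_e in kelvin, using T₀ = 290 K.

4.66 K

F = 10^(0.0692/10) = 1.01606
T_e = (F − 1)·T₀ = (1.01606 − 1) × 290 = 4.66 K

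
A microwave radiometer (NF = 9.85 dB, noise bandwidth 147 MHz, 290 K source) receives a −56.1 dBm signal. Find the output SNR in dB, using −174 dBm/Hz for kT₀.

26.4 dB

Noise floor: N = −174 + 10 log₁₀(B) + NF
10 log₁₀(1.47×10⁸) = 81.67 dB
N = −174 + 81.67 + 9.85 = −82.48 dBm
SNR = P_sig − N = −56.1 − (−82.48) = 26.38 dB → 26.4 dB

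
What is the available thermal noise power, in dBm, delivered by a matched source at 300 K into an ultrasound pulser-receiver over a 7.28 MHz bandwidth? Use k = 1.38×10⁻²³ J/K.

P_n = kTB = 1.38×10⁻²³ × 300 × 7.28×10⁶ = 3.01×10⁻¹⁴ W
In dBm: 10 log₁₀(3.01×10⁻¹⁴ / 10⁻³) = −105.2 dBm

−105.2 dBm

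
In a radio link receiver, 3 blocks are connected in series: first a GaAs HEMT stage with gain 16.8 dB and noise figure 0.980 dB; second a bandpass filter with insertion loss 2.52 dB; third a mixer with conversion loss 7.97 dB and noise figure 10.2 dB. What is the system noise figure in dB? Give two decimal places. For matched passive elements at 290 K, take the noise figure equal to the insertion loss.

2.10 dB

Convert to linear (a loss of L dB is a gain of −L dB): F_i = 10^(NF_i/10), G_i = 10^(G_i,dB/10)
  Stage 1: F_1 = 10^(0.980/10) = 1.253, G_1 = 10^(16.8/10) = 47.86
  Stage 2: F_2 = 10^(2.52/10) = 1.786, G_2 = 10^(−2.52/10) = 0.5598
  Stage 3: F_3 = 10^(10.2/10) = 10.47, G_3 = 10^(−7.97/10) = 0.1596
Friis cascade:
  F = 1.253 + (1.786 − 1)/47.86 + (10.47 − 1)/26.79 = 1.623
NF = 10 log₁₀(1.623) = 2.10 dB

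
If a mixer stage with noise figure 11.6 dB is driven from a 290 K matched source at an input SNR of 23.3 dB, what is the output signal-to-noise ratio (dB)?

11.7 dB

By definition F = SNR_in/SNR_out, so in dB: SNR_out = SNR_in − NF
SNR_out = 23.3 − 11.6 = 11.7 dB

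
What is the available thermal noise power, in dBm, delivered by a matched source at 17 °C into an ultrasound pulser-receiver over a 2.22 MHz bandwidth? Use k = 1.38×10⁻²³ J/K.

T = 17 °C + 273.15 = 290.15 K
P_n = kTB = 1.38×10⁻²³ × 290.15 × 2.22×10⁶ = 8.89×10⁻¹⁵ W
In dBm: 10 log₁₀(8.89×10⁻¹⁵ / 10⁻³) = −110.5 dBm

−110.5 dBm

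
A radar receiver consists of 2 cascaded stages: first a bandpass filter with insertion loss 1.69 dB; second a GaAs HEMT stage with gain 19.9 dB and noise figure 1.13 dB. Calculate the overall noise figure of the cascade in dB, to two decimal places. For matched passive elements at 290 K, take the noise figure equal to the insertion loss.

2.82 dB

Convert to linear (a loss of L dB is a gain of −L dB): F_i = 10^(NF_i/10), G_i = 10^(G_i,dB/10)
  Stage 1: F_1 = 10^(1.69/10) = 1.476, G_1 = 10^(−1.69/10) = 0.6776
  Stage 2: F_2 = 10^(1.13/10) = 1.297, G_2 = 10^(19.9/10) = 97.72
Friis cascade:
  F = 1.476 + (1.297 − 1)/0.6776 = 1.914
NF = 10 log₁₀(1.914) = 2.82 dB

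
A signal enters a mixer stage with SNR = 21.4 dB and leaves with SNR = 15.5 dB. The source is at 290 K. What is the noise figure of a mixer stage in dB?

NF (dB) = SNR_in(dB) − SNR_out(dB) when the source is at T₀
NF = 21.4 − 15.5 = 5.9 dB

5.9 dB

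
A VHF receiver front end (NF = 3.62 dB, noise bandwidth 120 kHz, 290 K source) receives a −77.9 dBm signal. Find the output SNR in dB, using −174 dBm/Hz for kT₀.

Noise floor: N = −174 + 10 log₁₀(B) + NF
10 log₁₀(1.20×10⁵) = 50.79 dB
N = −174 + 50.79 + 3.62 = −119.59 dBm
SNR = P_sig − N = −77.9 − (−119.59) = 41.69 dB → 41.7 dB

41.7 dB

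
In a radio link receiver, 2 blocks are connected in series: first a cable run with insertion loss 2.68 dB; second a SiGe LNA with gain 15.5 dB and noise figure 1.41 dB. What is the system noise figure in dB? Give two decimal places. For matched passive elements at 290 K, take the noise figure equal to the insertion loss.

Convert to linear (a loss of L dB is a gain of −L dB): F_i = 10^(NF_i/10), G_i = 10^(G_i,dB/10)
  Stage 1: F_1 = 10^(2.68/10) = 1.854, G_1 = 10^(−2.68/10) = 0.5395
  Stage 2: F_2 = 10^(1.41/10) = 1.384, G_2 = 10^(15.5/10) = 35.48
Friis cascade:
  F = 1.854 + (1.384 − 1)/0.5395 = 2.564
NF = 10 log₁₀(2.564) = 4.09 dB

4.09 dB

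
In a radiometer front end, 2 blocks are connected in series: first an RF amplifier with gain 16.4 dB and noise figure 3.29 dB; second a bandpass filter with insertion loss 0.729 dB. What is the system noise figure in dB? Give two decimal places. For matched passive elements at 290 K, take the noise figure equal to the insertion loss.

3.30 dB

Convert to linear (a loss of L dB is a gain of −L dB): F_i = 10^(NF_i/10), G_i = 10^(G_i,dB/10)
  Stage 1: F_1 = 10^(3.29/10) = 2.133, G_1 = 10^(16.4/10) = 43.65
  Stage 2: F_2 = 10^(0.729/10) = 1.183, G_2 = 10^(−0.729/10) = 0.8455
Friis cascade:
  F = 2.133 + (1.183 − 1)/43.65 = 2.137
NF = 10 log₁₀(2.137) = 3.30 dB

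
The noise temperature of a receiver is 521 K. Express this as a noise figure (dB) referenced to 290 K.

F = 1 + T_e/T₀ = 1 + 521/290 = 2.79655
NF = 10 log₁₀(2.79655) = 4.47 dB

4.47 dB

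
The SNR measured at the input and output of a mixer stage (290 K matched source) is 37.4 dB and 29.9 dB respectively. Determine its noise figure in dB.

7.5 dB

NF (dB) = SNR_in(dB) − SNR_out(dB) when the source is at T₀
NF = 37.4 − 29.9 = 7.5 dB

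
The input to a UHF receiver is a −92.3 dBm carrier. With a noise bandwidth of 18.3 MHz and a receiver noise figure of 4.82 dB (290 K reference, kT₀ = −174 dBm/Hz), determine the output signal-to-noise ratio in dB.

4.3 dB

Noise floor: N = −174 + 10 log₁₀(B) + NF
10 log₁₀(1.83×10⁷) = 72.62 dB
N = −174 + 72.62 + 4.82 = −96.56 dBm
SNR = P_sig − N = −92.3 − (−96.56) = 4.26 dB → 4.3 dB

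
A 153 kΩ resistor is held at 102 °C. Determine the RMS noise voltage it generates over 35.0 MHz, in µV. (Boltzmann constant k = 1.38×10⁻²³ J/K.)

T = 102 °C + 273.15 = 375.15 K
V_n = √(4kTRB)
4kTRB = 4 × 1.38×10⁻²³ × 375.15 × 1.53×10⁵ × 3.50×10⁷ = 1.11×10⁻⁷ V²
V_n = √(1.11×10⁻⁷) = 3.33×10⁻⁴ V = 333 µV

333 µV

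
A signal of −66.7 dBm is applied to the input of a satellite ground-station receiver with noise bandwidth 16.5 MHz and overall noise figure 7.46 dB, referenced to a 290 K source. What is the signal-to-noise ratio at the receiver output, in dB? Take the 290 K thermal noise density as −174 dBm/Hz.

Noise floor: N = −174 + 10 log₁₀(B) + NF
10 log₁₀(1.65×10⁷) = 72.17 dB
N = −174 + 72.17 + 7.46 = −94.37 dBm
SNR = P_sig − N = −66.7 − (−94.37) = 27.67 dB → 27.7 dB

27.7 dB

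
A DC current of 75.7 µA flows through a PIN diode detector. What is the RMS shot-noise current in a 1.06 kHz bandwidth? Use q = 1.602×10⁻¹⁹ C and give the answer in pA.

160 pA

I_n = √(2qI·B)
2qI·B = 2 × 1.602×10⁻¹⁹ × 7.57×10⁻⁵ × 1.06×10³ = 2.57×10⁻²⁰ A²
I_n = √(2.57×10⁻²⁰) = 1.60×10⁻¹⁰ A = 160 pA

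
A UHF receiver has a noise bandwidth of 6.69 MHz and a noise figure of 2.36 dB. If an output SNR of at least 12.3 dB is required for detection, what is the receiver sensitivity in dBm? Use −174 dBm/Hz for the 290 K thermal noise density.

Sensitivity = −174 + 10 log₁₀(B) + NF + SNR_min
= −174 + 68.25 + 2.36 + 12.3
= −91.09 dBm → −91.1 dBm

−91.1 dBm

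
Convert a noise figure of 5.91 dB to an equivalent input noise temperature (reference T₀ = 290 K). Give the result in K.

F = 10^(5.91/10) = 3.89942
T_e = (F − 1)·T₀ = (3.89942 − 1) × 290 = 841 K

841 K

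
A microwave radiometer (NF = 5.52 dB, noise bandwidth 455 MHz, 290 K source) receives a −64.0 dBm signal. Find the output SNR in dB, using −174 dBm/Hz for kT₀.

17.9 dB

Noise floor: N = −174 + 10 log₁₀(B) + NF
10 log₁₀(4.55×10⁸) = 86.58 dB
N = −174 + 86.58 + 5.52 = −81.90 dBm
SNR = P_sig − N = −64.0 − (−81.90) = 17.90 dB → 17.9 dB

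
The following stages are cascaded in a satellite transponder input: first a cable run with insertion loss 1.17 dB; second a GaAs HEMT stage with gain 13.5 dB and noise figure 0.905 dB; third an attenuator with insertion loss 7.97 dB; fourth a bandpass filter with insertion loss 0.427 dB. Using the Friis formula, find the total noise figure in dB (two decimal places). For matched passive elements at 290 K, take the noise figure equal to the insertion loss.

Convert to linear (a loss of L dB is a gain of −L dB): F_i = 10^(NF_i/10), G_i = 10^(G_i,dB/10)
  Stage 1: F_1 = 10^(1.17/10) = 1.309, G_1 = 10^(−1.17/10) = 0.7638
  Stage 2: F_2 = 10^(0.905/10) = 1.232, G_2 = 10^(13.5/10) = 22.39
  Stage 3: F_3 = 10^(7.97/10) = 6.266, G_3 = 10^(−7.97/10) = 0.1596
  Stage 4: F_4 = 10^(0.427/10) = 1.103, G_4 = 10^(−0.427/10) = 0.9064
Friis cascade:
  F = 1.309 + (1.232 − 1)/0.7638 + (6.266 − 1)/17.10 + (1.103 − 1)/2.729 = 1.958
NF = 10 log₁₀(1.958) = 2.92 dB

2.92 dB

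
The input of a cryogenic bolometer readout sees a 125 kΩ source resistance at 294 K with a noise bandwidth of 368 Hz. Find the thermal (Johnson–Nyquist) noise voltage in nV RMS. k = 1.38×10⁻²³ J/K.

V_n = √(4kTRB)
4kTRB = 4 × 1.38×10⁻²³ × 294 × 1.25×10⁵ × 3.68×10² = 7.47×10⁻¹³ V²
V_n = √(7.47×10⁻¹³) = 8.64×10⁻⁷ V = 864 nV

864 nV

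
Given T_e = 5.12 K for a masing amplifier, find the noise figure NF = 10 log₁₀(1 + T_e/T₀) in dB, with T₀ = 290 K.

F = 1 + T_e/T₀ = 1 + 5.12/290 = 1.01766
NF = 10 log₁₀(1.01766) = 0.076 dB

0.076 dB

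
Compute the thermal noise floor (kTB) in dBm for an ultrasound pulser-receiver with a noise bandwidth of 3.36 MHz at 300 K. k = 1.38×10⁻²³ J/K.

−108.6 dBm

P_n = kTB = 1.38×10⁻²³ × 300 × 3.36×10⁶ = 1.39×10⁻¹⁴ W
In dBm: 10 log₁₀(1.39×10⁻¹⁴ / 10⁻³) = −108.6 dBm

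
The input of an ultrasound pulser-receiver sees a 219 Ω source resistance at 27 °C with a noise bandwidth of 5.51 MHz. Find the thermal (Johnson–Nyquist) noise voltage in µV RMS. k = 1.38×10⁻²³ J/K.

T = 27 °C + 273.15 = 300.15 K
V_n = √(4kTRB)
4kTRB = 4 × 1.38×10⁻²³ × 300.15 × 2.19×10² × 5.51×10⁶ = 2.00×10⁻¹¹ V²
V_n = √(2.00×10⁻¹¹) = 4.47×10⁻⁶ V = 4.47 µV

4.47 µV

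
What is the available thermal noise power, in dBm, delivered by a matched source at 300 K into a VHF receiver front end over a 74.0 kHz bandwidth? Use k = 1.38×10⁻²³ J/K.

P_n = kTB = 1.38×10⁻²³ × 300 × 7.40×10⁴ = 3.06×10⁻¹⁶ W
In dBm: 10 log₁₀(3.06×10⁻¹⁶ / 10⁻³) = −125.1 dBm

−125.1 dBm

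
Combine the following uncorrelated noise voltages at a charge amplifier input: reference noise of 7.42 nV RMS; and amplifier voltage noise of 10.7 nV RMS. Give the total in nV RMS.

13.0 nV

Uncorrelated sources add in power (mean-square): V_tot = √(ΣV_i²)
V_tot = √[(7.42×10⁻⁹)² + (1.07×10⁻⁸)²] = 1.30×10⁻⁸ V = 13.0 nV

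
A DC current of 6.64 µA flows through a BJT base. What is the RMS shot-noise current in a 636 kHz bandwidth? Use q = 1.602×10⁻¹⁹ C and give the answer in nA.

1.16 nA

I_n = √(2qI·B)
2qI·B = 2 × 1.602×10⁻¹⁹ × 6.64×10⁻⁶ × 6.36×10⁵ = 1.35×10⁻¹⁸ A²
I_n = √(1.35×10⁻¹⁸) = 1.16×10⁻⁹ A = 1.16 nA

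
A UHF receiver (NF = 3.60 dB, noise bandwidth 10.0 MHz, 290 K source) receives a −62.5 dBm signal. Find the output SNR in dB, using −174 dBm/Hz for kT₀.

Noise floor: N = −174 + 10 log₁₀(B) + NF
10 log₁₀(1.00×10⁷) = 70 dB
N = −174 + 70 + 3.60 = −100.40 dBm
SNR = P_sig − N = −62.5 − (−100.40) = 37.90 dB → 37.9 dB

37.9 dB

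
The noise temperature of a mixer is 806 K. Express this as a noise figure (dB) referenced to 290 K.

5.77 dB

F = 1 + T_e/T₀ = 1 + 806/290 = 3.77931
NF = 10 log₁₀(3.77931) = 5.77 dB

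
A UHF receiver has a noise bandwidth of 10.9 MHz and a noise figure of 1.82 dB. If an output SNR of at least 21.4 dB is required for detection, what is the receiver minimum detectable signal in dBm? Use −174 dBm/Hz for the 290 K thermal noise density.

−80.4 dBm

Sensitivity = −174 + 10 log₁₀(B) + NF + SNR_min
= −174 + 70.37 + 1.82 + 21.4
= −80.41 dBm → −80.4 dBm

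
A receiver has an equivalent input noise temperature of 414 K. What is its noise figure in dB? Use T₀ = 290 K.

3.85 dB

F = 1 + T_e/T₀ = 1 + 414/290 = 2.42759
NF = 10 log₁₀(2.42759) = 3.85 dB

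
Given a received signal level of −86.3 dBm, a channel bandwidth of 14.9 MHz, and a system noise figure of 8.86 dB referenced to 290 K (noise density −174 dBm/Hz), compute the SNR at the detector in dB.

7.1 dB

Noise floor: N = −174 + 10 log₁₀(B) + NF
10 log₁₀(1.49×10⁷) = 71.73 dB
N = −174 + 71.73 + 8.86 = −93.41 dBm
SNR = P_sig − N = −86.3 − (−93.41) = 7.11 dB → 7.1 dB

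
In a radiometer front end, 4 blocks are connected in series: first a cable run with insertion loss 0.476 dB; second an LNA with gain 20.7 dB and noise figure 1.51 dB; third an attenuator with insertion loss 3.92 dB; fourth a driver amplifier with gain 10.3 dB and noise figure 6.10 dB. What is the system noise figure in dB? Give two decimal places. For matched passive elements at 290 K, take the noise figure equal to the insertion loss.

Convert to linear (a loss of L dB is a gain of −L dB): F_i = 10^(NF_i/10), G_i = 10^(G_i,dB/10)
  Stage 1: F_1 = 10^(0.476/10) = 1.116, G_1 = 10^(−0.476/10) = 0.8962
  Stage 2: F_2 = 10^(1.51/10) = 1.416, G_2 = 10^(20.7/10) = 117.5
  Stage 3: F_3 = 10^(3.92/10) = 2.466, G_3 = 10^(−3.92/10) = 0.4055
  Stage 4: F_4 = 10^(6.10/10) = 4.074, G_4 = 10^(10.3/10) = 10.72
Friis cascade:
  F = 1.116 + (1.416 − 1)/0.8962 + (2.466 − 1)/105.3 + (4.074 − 1)/42.70 = 1.666
NF = 10 log₁₀(1.666) = 2.22 dB

2.22 dB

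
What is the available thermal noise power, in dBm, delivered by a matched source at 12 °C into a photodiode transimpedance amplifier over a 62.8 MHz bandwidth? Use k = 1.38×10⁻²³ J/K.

−96.1 dBm

T = 12 °C + 273.15 = 285.15 K
P_n = kTB = 1.38×10⁻²³ × 285.15 × 6.28×10⁷ = 2.47×10⁻¹³ W
In dBm: 10 log₁₀(2.47×10⁻¹³ / 10⁻³) = −96.1 dBm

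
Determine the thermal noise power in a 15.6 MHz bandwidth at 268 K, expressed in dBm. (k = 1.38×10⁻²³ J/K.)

−102.4 dBm

P_n = kTB = 1.38×10⁻²³ × 268 × 1.56×10⁷ = 5.77×10⁻¹⁴ W
In dBm: 10 log₁₀(5.77×10⁻¹⁴ / 10⁻³) = −102.4 dBm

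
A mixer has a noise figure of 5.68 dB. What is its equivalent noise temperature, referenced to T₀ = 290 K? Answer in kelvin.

783 K

F = 10^(5.68/10) = 3.69828
T_e = (F − 1)·T₀ = (3.69828 − 1) × 290 = 783 K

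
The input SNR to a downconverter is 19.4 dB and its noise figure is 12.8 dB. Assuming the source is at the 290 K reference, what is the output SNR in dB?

By definition F = SNR_in/SNR_out, so in dB: SNR_out = SNR_in − NF
SNR_out = 19.4 − 12.8 = 6.6 dB

6.6 dB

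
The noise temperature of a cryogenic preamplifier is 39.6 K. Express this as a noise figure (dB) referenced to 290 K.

0.556 dB

F = 1 + T_e/T₀ = 1 + 39.6/290 = 1.13655
NF = 10 log₁₀(1.13655) = 0.556 dB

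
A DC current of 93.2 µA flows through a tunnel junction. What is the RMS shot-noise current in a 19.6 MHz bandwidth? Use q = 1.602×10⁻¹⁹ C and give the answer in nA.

24.2 nA

I_n = √(2qI·B)
2qI·B = 2 × 1.602×10⁻¹⁹ × 9.32×10⁻⁵ × 1.96×10⁷ = 5.85×10⁻¹⁶ A²
I_n = √(5.85×10⁻¹⁶) = 2.42×10⁻⁸ A = 24.2 nA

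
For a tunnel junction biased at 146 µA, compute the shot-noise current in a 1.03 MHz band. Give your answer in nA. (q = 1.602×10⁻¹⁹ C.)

6.94 nA

I_n = √(2qI·B)
2qI·B = 2 × 1.602×10⁻¹⁹ × 1.46×10⁻⁴ × 1.03×10⁶ = 4.82×10⁻¹⁷ A²
I_n = √(4.82×10⁻¹⁷) = 6.94×10⁻⁹ A = 6.94 nA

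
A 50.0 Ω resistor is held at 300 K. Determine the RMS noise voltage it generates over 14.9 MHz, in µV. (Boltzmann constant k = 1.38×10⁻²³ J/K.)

V_n = √(4kTRB)
4kTRB = 4 × 1.38×10⁻²³ × 300 × 5.00×10¹ × 1.49×10⁷ = 1.23×10⁻¹¹ V²
V_n = √(1.23×10⁻¹¹) = 3.51×10⁻⁶ V = 3.51 µV

3.51 µV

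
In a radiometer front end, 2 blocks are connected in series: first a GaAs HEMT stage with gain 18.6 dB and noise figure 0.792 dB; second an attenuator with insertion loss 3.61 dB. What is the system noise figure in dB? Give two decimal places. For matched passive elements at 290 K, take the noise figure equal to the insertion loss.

Convert to linear (a loss of L dB is a gain of −L dB): F_i = 10^(NF_i/10), G_i = 10^(G_i,dB/10)
  Stage 1: F_1 = 10^(0.792/10) = 1.200, G_1 = 10^(18.6/10) = 72.44
  Stage 2: F_2 = 10^(3.61/10) = 2.296, G_2 = 10^(−3.61/10) = 0.4355
Friis cascade:
  F = 1.200 + (2.296 − 1)/72.44 = 1.218
NF = 10 log₁₀(1.218) = 0.86 dB

0.86 dB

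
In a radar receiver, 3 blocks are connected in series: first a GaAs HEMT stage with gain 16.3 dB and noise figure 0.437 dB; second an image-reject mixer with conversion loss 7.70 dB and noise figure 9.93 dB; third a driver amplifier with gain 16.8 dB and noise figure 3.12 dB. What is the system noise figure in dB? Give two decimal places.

1.64 dB

Convert to linear (a loss of L dB is a gain of −L dB): F_i = 10^(NF_i/10), G_i = 10^(G_i,dB/10)
  Stage 1: F_1 = 10^(0.437/10) = 1.106, G_1 = 10^(16.3/10) = 42.66
  Stage 2: F_2 = 10^(9.93/10) = 9.840, G_2 = 10^(−7.70/10) = 0.1698
  Stage 3: F_3 = 10^(3.12/10) = 2.051, G_3 = 10^(16.8/10) = 47.86
Friis cascade:
  F = 1.106 + (9.840 − 1)/42.66 + (2.051 − 1)/7.244 = 1.458
NF = 10 log₁₀(1.458) = 1.64 dB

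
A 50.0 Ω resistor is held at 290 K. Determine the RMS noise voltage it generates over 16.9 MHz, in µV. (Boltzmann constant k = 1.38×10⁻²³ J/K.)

3.68 µV

V_n = √(4kTRB)
4kTRB = 4 × 1.38×10⁻²³ × 290 × 5.00×10¹ × 1.69×10⁷ = 1.35×10⁻¹¹ V²
V_n = √(1.35×10⁻¹¹) = 3.68×10⁻⁶ V = 3.68 µV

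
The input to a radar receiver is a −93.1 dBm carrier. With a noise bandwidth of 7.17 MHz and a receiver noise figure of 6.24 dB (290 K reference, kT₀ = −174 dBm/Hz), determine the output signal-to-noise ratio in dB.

Noise floor: N = −174 + 10 log₁₀(B) + NF
10 log₁₀(7.17×10⁶) = 68.56 dB
N = −174 + 68.56 + 6.24 = −99.20 dBm
SNR = P_sig − N = −93.1 − (−99.20) = 6.10 dB → 6.1 dB

6.1 dB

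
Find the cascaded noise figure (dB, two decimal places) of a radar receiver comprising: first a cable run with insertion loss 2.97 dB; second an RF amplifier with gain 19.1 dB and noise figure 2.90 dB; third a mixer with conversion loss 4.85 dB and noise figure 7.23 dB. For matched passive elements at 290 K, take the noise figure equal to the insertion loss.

Convert to linear (a loss of L dB is a gain of −L dB): F_i = 10^(NF_i/10), G_i = 10^(G_i,dB/10)
  Stage 1: F_1 = 10^(2.97/10) = 1.982, G_1 = 10^(−2.97/10) = 0.5047
  Stage 2: F_2 = 10^(2.90/10) = 1.950, G_2 = 10^(19.1/10) = 81.28
  Stage 3: F_3 = 10^(7.23/10) = 5.284, G_3 = 10^(−4.85/10) = 0.3273
Friis cascade:
  F = 1.982 + (1.950 − 1)/0.5047 + (5.284 − 1)/41.02 = 3.968
NF = 10 log₁₀(3.968) = 5.99 dB

5.99 dB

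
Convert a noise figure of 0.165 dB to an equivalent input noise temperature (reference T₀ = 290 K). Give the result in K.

11.2 K

F = 10^(0.165/10) = 1.03872
T_e = (F − 1)·T₀ = (1.03872 − 1) × 290 = 11.2 K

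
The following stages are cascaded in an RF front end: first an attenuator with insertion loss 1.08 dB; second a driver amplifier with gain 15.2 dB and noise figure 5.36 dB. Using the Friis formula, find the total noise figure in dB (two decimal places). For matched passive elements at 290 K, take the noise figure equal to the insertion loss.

Convert to linear (a loss of L dB is a gain of −L dB): F_i = 10^(NF_i/10), G_i = 10^(G_i,dB/10)
  Stage 1: F_1 = 10^(1.08/10) = 1.282, G_1 = 10^(−1.08/10) = 0.7798
  Stage 2: F_2 = 10^(5.36/10) = 3.436, G_2 = 10^(15.2/10) = 33.11
Friis cascade:
  F = 1.282 + (3.436 − 1)/0.7798 = 4.406
NF = 10 log₁₀(4.406) = 6.44 dB

6.44 dB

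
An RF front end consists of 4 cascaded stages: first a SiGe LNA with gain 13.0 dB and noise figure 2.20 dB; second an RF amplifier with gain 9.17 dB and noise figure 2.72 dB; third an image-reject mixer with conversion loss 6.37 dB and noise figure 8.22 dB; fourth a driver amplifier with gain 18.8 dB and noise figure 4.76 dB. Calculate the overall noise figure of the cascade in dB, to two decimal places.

2.53 dB

Convert to linear (a loss of L dB is a gain of −L dB): F_i = 10^(NF_i/10), G_i = 10^(G_i,dB/10)
  Stage 1: F_1 = 10^(2.20/10) = 1.660, G_1 = 10^(13.0/10) = 19.95
  Stage 2: F_2 = 10^(2.72/10) = 1.871, G_2 = 10^(9.17/10) = 8.260
  Stage 3: F_3 = 10^(8.22/10) = 6.637, G_3 = 10^(−6.37/10) = 0.2307
  Stage 4: F_4 = 10^(4.76/10) = 2.992, G_4 = 10^(18.8/10) = 75.86
Friis cascade:
  F = 1.660 + (1.871 − 1)/19.95 + (6.637 − 1)/164.8 + (2.992 − 1)/38.02 = 1.790
NF = 10 log₁₀(1.790) = 2.53 dB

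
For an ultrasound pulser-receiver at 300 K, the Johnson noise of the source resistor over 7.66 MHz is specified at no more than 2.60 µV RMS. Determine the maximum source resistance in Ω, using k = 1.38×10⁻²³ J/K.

Johnson–Nyquist: V_n = √(4kTRB) ⇒ R = V_n² / (4kTB)
4kTB = 4 × 1.38×10⁻²³ × 300 × 7.66×10⁶ = 1.27×10⁻¹³
R = (2.60×10⁻⁶)² / 1.27×10⁻¹³ = 5.33×10¹ Ω = 53.3 Ω

53.3 Ω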